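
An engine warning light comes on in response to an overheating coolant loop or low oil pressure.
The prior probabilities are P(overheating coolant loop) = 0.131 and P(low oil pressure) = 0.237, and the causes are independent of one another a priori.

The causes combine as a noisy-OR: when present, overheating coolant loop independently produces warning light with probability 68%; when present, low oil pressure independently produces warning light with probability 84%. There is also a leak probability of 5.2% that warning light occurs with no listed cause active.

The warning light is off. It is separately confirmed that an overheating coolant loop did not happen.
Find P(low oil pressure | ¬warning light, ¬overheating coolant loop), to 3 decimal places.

Under noisy-OR, P(warning light | causes) = 1 − (1−0.052)·∏(1−qᵢ) over the active causes.
Numerator (weight on configurations with low oil pressure): 0.15168*0.237 = 0.035948
Denominator P(¬warning light | ¬overheating coolant loop): 0.948*0.763 + 0.15168*0.237 = 0.759272
Posterior = 0.035948 / 0.759272 ≈ 0.047

P(low oil pressure | ¬warning light, ¬overheating coolant loop) ≈ 0.047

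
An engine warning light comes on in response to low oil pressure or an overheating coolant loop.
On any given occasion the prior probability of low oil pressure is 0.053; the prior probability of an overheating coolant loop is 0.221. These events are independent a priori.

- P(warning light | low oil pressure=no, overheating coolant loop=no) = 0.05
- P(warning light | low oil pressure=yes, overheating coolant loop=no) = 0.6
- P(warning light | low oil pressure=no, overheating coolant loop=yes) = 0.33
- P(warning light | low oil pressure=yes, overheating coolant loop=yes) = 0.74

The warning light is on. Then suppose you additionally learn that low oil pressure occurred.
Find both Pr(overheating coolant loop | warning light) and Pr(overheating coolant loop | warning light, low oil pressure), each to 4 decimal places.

Pr(overheating coolant loop | warning light) ≈ 0.5577; Pr(overheating coolant loop | warning light, low oil pressure) ≈ 0.2592

P(warning light) = 0.05·0.947·0.779 + 0.33·0.947·0.221 + 0.6·0.053·0.779 + 0.74·0.053·0.221 = 0.036886 + 0.069065 + 0.024772 + 0.008668 = 0.139391
The overheating coolant loop-present share is 0.069065 + 0.008668 = 0.077733.
So P(overheating coolant loop | warning light) = 0.077733/0.139391 ≈ 0.5577.

Now also conditioning on low oil pressure=true:
By total probability over both values of overheating coolant loop:
  P(warning light | low oil pressure) = 0.6×0.779 + 0.74×0.221
        = 0.467400 + 0.163540 = 0.630940
Keeping only the overheating coolant loop-present terms gives 0.163540, so
  P(overheating coolant loop | warning light, low oil pressure) = 0.163540 / 0.630940 ≈ 0.2592
Conditioning on low oil pressure lowers the posterior on overheating coolant loop: the classic explaining-away effect in a common-effect structure.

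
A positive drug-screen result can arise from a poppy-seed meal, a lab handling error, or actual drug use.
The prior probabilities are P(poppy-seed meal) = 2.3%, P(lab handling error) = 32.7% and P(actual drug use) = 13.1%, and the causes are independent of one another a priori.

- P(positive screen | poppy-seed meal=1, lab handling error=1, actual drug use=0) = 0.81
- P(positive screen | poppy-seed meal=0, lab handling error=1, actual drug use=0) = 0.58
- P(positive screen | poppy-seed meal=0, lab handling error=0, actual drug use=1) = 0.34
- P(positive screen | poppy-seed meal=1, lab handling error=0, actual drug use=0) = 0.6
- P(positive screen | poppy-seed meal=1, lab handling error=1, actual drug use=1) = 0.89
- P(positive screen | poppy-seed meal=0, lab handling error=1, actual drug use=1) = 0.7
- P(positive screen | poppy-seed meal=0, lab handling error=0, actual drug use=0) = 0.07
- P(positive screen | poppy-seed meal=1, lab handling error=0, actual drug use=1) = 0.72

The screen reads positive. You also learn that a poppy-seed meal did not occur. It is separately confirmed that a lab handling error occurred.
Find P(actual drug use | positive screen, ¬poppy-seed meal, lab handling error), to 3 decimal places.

P(positive screen | ¬poppy-seed meal, lab handling error) = 0.58×0.869 + 0.7×0.131 = 0.504020 + 0.091700 = 0.595720
Of this, 0.091700 comes from 0.7×0.131 (the actual drug use=true cases).
Hence the posterior is 0.091700/0.595720 ≈ 0.154.

P(actual drug use | positive screen, ¬poppy-seed meal, lab handling error) ≈ 0.154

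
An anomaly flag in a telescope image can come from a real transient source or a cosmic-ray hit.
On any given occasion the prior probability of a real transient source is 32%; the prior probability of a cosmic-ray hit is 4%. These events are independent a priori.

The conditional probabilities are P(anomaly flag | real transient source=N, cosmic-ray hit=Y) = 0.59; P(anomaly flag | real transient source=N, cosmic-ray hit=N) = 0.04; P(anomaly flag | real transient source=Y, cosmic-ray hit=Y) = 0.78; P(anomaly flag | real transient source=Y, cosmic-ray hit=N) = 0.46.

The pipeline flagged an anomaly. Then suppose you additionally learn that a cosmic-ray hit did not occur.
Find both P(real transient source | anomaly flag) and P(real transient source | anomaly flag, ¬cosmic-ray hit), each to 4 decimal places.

P(anomaly flag) = 0.04*0.68*0.96 + 0.59*0.68*0.04 + 0.46*0.32*0.96 + 0.78*0.32*0.04 = 0.026112 + 0.016048 + 0.141312 + 0.009984 = 0.193456
Of this, 0.151296 comes from 0.141312 + 0.009984 (the real transient source=true cases).
Hence the posterior is 0.151296/0.193456 ≈ 0.7821.

Now condition on the additional information:
P(anomaly flag | ¬cosmic-ray hit) = 0.04·0.68 + 0.46·0.32 = 0.027200 + 0.147200 = 0.174400
Of this, 0.147200 comes from 0.46·0.32 (the real transient source=true cases).
So P(real transient source | anomaly flag, ¬cosmic-ray hit) = 0.147200/0.174400 ≈ 0.8440.

P(real transient source | anomaly flag) ≈ 0.7821; P(real transient source | anomaly flag, ¬cosmic-ray hit) ≈ 0.8440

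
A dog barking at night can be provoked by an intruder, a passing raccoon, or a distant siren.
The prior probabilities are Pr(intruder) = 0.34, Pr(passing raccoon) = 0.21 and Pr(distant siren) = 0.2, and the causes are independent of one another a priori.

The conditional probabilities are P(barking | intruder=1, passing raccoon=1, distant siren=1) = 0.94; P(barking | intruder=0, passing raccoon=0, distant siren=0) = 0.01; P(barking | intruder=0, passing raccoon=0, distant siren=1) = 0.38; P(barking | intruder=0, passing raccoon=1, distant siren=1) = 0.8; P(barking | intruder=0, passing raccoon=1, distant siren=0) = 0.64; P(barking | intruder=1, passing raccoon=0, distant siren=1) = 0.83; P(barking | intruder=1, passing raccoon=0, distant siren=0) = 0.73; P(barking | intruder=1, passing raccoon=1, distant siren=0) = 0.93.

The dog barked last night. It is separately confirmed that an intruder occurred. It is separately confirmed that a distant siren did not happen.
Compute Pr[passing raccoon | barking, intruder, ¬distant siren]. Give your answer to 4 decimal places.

Pr[passing raccoon | barking, intruder, ¬distant siren] ≈ 0.2530

P(barking | intruder, ¬distant siren) = 0.73·0.79 + 0.93·0.21 = 0.576700 + 0.195300 = 0.772000
Of this, 0.195300 comes from 0.93·0.21 (the passing raccoon=true cases).
So P(passing raccoon | barking, intruder, ¬distant siren) = 0.195300/0.772000 ≈ 0.2530.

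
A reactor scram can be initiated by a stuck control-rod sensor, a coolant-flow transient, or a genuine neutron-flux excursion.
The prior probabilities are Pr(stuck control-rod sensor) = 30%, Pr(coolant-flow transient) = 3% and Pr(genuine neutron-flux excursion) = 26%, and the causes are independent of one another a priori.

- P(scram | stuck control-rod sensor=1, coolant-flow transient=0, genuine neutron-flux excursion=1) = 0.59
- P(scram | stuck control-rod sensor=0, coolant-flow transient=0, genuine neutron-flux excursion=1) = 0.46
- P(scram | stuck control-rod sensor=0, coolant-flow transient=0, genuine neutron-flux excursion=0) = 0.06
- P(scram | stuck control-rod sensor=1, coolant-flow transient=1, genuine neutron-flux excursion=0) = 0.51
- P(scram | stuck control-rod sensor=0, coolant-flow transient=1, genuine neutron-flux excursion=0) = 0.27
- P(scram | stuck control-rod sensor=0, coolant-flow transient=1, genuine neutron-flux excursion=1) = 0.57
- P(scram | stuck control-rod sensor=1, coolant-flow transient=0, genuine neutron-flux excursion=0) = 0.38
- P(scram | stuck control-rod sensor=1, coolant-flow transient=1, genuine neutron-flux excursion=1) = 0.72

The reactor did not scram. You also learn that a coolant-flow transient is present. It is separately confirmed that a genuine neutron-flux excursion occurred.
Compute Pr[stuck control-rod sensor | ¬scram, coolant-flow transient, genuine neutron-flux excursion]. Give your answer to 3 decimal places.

P(¬scram | coolant-flow transient, genuine neutron-flux excursion) = 0.43*0.7 + 0.28*0.3 = 0.301000 + 0.084000 = 0.385000
Of this, 0.084000 comes from 0.28*0.3 (the stuck control-rod sensor=true cases).
Hence the posterior is 0.084000/0.385000 ≈ 0.218.

Pr[stuck control-rod sensor | ¬scram, coolant-flow transient, genuine neutron-flux excursion] ≈ 0.218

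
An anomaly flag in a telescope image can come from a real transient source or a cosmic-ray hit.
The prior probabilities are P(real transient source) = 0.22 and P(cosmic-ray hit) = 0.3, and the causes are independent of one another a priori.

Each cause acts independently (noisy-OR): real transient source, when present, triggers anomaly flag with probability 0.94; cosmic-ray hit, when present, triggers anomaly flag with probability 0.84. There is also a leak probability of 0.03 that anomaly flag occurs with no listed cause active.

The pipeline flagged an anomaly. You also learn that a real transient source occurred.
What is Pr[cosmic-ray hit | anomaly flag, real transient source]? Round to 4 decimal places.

Under noisy-OR, P(anomaly flag | causes) = 1 − (1−0.03)·∏(1−qᵢ) over the active causes.
Enumerate both values of cosmic-ray hit and weight by the priors:
  P(anomaly flag | real transient source) = 0.9418*0.7 + 0.990688*0.3
        = 0.659260 + 0.297206 = 0.956466
The terms with cosmic-ray hit present sum to 0.297206, so
  P(cosmic-ray hit | anomaly flag, real transient source) = 0.297206 / 0.956466 ≈ 0.3107

Pr[cosmic-ray hit | anomaly flag, real transient source] ≈ 0.3107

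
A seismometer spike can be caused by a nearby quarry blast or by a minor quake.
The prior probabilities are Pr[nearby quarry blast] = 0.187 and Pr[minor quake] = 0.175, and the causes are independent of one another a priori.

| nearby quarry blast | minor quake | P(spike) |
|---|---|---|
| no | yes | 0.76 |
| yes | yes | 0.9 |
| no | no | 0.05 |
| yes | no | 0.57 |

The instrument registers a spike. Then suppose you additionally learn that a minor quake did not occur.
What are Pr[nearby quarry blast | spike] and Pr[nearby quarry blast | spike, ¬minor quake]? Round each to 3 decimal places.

By total probability over the 4 (nearby quarry blast, minor quake) configurations:
  P(spike) = 0.05×0.813×0.825 + 0.76×0.813×0.175 + 0.57×0.187×0.825 + 0.9×0.187×0.175
        = 0.033536 + 0.108129 + 0.087937 + 0.029452 = 0.259054
Configurations with nearby quarry blast contribute 0.117389, so
  P(nearby quarry blast | spike) = 0.117389 / 0.259054 ≈ 0.453

Now condition on the additional information:
By total probability over both values of nearby quarry blast:
  P(spike | ¬minor quake) = 0.05*0.813 + 0.57*0.187
        = 0.040650 + 0.106590 = 0.147240
The terms with nearby quarry blast present sum to 0.106590, so
  P(nearby quarry blast | spike, ¬minor quake) = 0.106590 / 0.147240 ≈ 0.724

Pr[nearby quarry blast | spike] ≈ 0.453; Pr[nearby quarry blast | spike, ¬minor quake] ≈ 0.724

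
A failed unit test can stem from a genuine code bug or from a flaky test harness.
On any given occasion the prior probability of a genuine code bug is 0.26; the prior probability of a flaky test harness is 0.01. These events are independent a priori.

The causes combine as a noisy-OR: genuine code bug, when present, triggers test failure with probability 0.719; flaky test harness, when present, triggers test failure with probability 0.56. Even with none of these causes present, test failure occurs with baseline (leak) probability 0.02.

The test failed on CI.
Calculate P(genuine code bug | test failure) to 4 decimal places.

P(genuine code bug | test failure) ≈ 0.9092

Under noisy-OR, P(test failure | causes) = 1 − (1−0.02)·∏(1−qᵢ) over the active causes.
P(test failure) = 0.02*0.74*0.99 + 0.5688*0.74*0.01 + 0.72462*0.26*0.99 + 0.878833*0.26*0.01 = 0.014652 + 0.004209 + 0.186517 + 0.002285 = 0.207663
Restricting to configurations with genuine code bug present: 0.186517 + 0.002285 = 0.188802.
P(genuine code bug | test failure) = 0.188802 / 0.207663 ≈ 0.9092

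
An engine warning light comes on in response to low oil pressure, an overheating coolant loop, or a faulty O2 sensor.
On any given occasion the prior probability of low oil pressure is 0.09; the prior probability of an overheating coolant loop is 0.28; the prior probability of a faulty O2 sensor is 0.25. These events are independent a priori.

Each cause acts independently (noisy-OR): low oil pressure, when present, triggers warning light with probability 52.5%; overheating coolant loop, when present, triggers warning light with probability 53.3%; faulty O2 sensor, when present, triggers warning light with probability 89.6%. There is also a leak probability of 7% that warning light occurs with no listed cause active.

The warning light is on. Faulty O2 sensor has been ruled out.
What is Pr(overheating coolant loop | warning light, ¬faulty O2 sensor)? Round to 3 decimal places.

Pr(overheating coolant loop | warning light, ¬faulty O2 sensor) ≈ 0.667

Under noisy-OR, P(warning light | causes) = 1 − (1−0.07)·∏(1−qᵢ) over the active causes.
By total probability over the 4 (low oil pressure, overheating coolant loop) configurations:
  P(warning light | ¬faulty O2 sensor) = 0.07*0.91*0.72 + 0.56569*0.91*0.28 + 0.55825*0.09*0.72 + 0.793703*0.09*0.28
        = 0.045864 + 0.144138 + 0.036175 + 0.020001 = 0.246178
The terms with overheating coolant loop present sum to 0.164139, so
  P(overheating coolant loop | warning light, ¬faulty O2 sensor) = 0.164139 / 0.246178 ≈ 0.667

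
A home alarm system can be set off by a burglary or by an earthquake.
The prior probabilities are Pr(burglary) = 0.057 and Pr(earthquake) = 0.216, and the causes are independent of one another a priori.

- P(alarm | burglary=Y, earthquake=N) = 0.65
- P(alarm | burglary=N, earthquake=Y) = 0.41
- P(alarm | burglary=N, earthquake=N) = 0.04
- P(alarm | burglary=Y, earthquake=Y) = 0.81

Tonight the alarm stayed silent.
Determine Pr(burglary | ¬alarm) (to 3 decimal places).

Pr(burglary | ¬alarm) ≈ 0.021

Enumerate the 4 (burglary, earthquake) configurations and weight by the priors:
  P(¬alarm) = 0.96*0.943*0.784 + 0.59*0.943*0.216 + 0.35*0.057*0.784 + 0.19*0.057*0.216
        = 0.709740 + 0.120176 + 0.015641 + 0.002339 = 0.847896
The terms with burglary present sum to 0.017980, so
  P(burglary | ¬alarm) = 0.017980 / 0.847896 ≈ 0.021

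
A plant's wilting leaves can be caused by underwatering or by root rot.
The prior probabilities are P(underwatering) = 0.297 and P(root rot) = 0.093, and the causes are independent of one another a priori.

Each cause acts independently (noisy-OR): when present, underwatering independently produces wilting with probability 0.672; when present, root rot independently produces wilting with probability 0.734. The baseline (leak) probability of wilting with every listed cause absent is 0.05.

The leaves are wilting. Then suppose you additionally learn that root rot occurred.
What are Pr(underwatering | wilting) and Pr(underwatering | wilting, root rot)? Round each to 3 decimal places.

Under noisy-OR, P(wilting | causes) = 1 − (1−0.05)·∏(1−qᵢ) over the active causes.
P(wilting) = 0.05·0.703·0.907 + 0.7473·0.703·0.093 + 0.6884·0.297·0.907 + 0.917114·0.297·0.093 = 0.031881 + 0.048858 + 0.185441 + 0.025332 = 0.291512
Restricting to configurations with underwatering present: 0.185441 + 0.025332 = 0.210773.
Hence the posterior is 0.210773/0.291512 ≈ 0.723.

Now condition on the additional information:
For the numerator, keep only underwatering=true terms: 0.917114×0.297 = 0.272383
Denominator P(wilting | root rot): 0.7473×0.703 + 0.917114×0.297 = 0.797735
P(underwatering | wilting, root rot) = 0.272383/0.797735 ≈ 0.341

Pr(underwatering | wilting) ≈ 0.723; Pr(underwatering | wilting, root rot) ≈ 0.341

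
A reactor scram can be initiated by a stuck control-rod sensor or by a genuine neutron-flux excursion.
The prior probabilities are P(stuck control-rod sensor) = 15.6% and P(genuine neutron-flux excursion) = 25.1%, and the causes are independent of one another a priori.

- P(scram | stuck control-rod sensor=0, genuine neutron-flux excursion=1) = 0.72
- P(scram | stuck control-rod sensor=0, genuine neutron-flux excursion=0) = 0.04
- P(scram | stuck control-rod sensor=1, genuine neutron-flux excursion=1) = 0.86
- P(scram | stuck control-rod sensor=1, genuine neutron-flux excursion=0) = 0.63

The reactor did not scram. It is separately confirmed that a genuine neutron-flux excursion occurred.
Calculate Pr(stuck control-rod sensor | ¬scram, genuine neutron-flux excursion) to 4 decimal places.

Pr(stuck control-rod sensor | ¬scram, genuine neutron-flux excursion) ≈ 0.0846

Sum P(¬scram|·) weighted by the priors over both values of stuck control-rod sensor:
  P(¬scram | genuine neutron-flux excursion) = 0.28·0.844 + 0.14·0.156
        = 0.236320 + 0.021840 = 0.258160
Keeping only the stuck control-rod sensor-present terms gives 0.021840, so
  P(stuck control-rod sensor | ¬scram, genuine neutron-flux excursion) = 0.021840 / 0.258160 ≈ 0.0846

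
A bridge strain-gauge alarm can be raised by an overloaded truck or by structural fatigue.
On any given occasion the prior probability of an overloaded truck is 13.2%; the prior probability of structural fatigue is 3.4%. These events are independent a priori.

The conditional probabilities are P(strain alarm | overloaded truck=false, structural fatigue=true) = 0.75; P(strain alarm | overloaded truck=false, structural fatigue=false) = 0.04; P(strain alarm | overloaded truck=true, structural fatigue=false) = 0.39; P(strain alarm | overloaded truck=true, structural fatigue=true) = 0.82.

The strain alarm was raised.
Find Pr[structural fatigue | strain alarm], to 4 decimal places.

Pr[structural fatigue | strain alarm] ≈ 0.2366

Sum P(strain alarm|·) weighted by the priors over the 4 (overloaded truck, structural fatigue) configurations:
  P(strain alarm) = 0.04×0.868×0.966 + 0.75×0.868×0.034 + 0.39×0.132×0.966 + 0.82×0.132×0.034
        = 0.033540 + 0.022134 + 0.049730 + 0.003680 = 0.109084
The terms with structural fatigue present sum to 0.025814, so
  P(structural fatigue | strain alarm) = 0.025814 / 0.109084 ≈ 0.2366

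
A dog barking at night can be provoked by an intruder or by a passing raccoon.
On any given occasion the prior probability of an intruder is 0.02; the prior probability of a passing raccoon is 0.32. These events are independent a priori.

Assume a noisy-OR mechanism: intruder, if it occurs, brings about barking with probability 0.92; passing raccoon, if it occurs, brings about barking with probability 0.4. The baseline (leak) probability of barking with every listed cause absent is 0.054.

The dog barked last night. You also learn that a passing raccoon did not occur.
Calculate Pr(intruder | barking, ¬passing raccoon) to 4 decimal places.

Pr(intruder | barking, ¬passing raccoon) ≈ 0.2589

Under noisy-OR, P(barking | causes) = 1 − (1−0.054)·∏(1−qᵢ) over the active causes.
P(barking | ¬passing raccoon) = 0.054·0.98 + 0.92432·0.02 = 0.052920 + 0.018486 = 0.071406
Restricting to configurations with intruder present: 0.92432·0.02 = 0.018486.
So P(intruder | barking, ¬passing raccoon) = 0.018486/0.071406 ≈ 0.2589.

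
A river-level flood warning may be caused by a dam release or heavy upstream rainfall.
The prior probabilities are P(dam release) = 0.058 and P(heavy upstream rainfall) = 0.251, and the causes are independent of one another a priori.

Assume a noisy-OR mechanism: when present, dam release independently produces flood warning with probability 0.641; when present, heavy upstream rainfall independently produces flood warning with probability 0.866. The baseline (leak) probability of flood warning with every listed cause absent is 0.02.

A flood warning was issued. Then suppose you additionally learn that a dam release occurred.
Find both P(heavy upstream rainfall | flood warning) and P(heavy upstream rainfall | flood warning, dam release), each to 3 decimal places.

Under noisy-OR, P(flood warning | causes) = 1 − (1−0.02)·∏(1−qᵢ) over the active causes.
P(flood warning) = 0.02·0.942·0.749 + 0.86868·0.942·0.251 + 0.64818·0.058·0.749 + 0.952856·0.058·0.251 = 0.014111 + 0.205392 + 0.028158 + 0.013872 = 0.261533
The heavy upstream rainfall-present share is 0.205392 + 0.013872 = 0.219264.
P(heavy upstream rainfall | flood warning) = 0.219264 / 0.261533 ≈ 0.838

With the extra evidence:
P(flood warning | dam release) = 0.64818*0.749 + 0.952856*0.251 = 0.485487 + 0.239167 = 0.724654
Restricting to configurations with heavy upstream rainfall present: 0.952856*0.251 = 0.239167.
So P(heavy upstream rainfall | flood warning, dam release) = 0.239167/0.724654 ≈ 0.330.
Conditioning on dam release lowers the posterior on heavy upstream rainfall: the classic explaining-away effect in a common-effect structure.

P(heavy upstream rainfall | flood warning) ≈ 0.838; P(heavy upstream rainfall | flood warning, dam release) ≈ 0.330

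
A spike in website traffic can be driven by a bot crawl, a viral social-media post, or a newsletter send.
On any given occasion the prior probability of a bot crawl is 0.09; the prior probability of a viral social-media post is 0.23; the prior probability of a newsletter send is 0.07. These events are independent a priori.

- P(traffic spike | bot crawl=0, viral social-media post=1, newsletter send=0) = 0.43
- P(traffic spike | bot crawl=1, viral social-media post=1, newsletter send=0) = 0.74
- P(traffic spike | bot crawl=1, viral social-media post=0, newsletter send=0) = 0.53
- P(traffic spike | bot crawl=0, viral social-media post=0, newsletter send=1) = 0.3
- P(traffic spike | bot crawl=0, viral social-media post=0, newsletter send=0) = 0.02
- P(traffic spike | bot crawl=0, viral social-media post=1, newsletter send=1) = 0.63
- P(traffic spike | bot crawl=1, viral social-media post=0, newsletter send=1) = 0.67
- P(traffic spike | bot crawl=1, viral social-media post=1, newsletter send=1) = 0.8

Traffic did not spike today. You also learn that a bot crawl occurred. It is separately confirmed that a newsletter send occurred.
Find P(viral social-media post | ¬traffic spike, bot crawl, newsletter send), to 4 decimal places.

Weight on viral social-media post=true, given the evidence: 0.2×0.23 = 0.046000
The normalizing constant is 0.33×0.77 + 0.2×0.23 = 0.300100
Posterior = 0.046000 / 0.300100 ≈ 0.1533

P(viral social-media post | ¬traffic spike, bot crawl, newsletter send) ≈ 0.1533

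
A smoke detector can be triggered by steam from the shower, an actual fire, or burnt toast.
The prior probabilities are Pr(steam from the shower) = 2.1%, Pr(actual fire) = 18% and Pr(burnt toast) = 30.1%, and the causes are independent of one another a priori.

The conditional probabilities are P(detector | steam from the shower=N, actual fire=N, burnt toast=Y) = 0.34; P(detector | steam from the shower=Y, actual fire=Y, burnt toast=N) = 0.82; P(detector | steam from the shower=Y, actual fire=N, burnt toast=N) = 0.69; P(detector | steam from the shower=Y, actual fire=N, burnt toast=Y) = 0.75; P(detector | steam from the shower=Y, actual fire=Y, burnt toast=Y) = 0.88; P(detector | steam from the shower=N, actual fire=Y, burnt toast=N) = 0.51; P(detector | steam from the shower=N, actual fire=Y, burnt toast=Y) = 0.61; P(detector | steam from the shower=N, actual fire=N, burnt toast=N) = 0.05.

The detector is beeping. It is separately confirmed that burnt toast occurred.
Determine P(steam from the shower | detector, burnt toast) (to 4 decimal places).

P(steam from the shower | detector, burnt toast) ≈ 0.0409

Numerator (weight on configurations with steam from the shower): 0.012915 + 0.003326 = 0.016241
The normalizing constant is 0.34*0.979*0.82 + 0.61*0.979*0.18 + 0.75*0.021*0.82 + 0.88*0.021*0.18 = 0.396680
Posterior = 0.016241 / 0.396680 ≈ 0.0409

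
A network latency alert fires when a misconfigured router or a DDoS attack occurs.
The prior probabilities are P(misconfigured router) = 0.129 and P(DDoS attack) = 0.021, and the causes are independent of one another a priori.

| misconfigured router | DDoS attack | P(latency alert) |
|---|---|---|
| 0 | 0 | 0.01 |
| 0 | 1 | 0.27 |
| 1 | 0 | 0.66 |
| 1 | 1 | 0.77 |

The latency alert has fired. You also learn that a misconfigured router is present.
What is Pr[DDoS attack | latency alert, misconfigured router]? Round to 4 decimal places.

P(latency alert | misconfigured router) = 0.66*0.979 + 0.77*0.021 = 0.646140 + 0.016170 = 0.662310
Restricting to configurations with DDoS attack present: 0.77*0.021 = 0.016170.
Hence the posterior is 0.016170/0.662310 ≈ 0.0244.

Pr[DDoS attack | latency alert, misconfigured router] ≈ 0.0244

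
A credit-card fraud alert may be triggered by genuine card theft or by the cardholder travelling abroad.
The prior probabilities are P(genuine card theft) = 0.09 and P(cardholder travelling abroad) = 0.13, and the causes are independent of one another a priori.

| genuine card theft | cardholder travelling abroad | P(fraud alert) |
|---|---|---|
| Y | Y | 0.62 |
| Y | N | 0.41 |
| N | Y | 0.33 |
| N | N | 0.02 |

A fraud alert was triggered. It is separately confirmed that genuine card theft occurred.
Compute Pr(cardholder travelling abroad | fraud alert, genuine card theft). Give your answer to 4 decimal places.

P(fraud alert | genuine card theft) = 0.41*0.87 + 0.62*0.13 = 0.356700 + 0.080600 = 0.437300
Of this, 0.080600 comes from 0.62*0.13 (the cardholder travelling abroad=true cases).
Hence the posterior is 0.080600/0.437300 ≈ 0.1843.

Pr(cardholder travelling abroad | fraud alert, genuine card theft) ≈ 0.1843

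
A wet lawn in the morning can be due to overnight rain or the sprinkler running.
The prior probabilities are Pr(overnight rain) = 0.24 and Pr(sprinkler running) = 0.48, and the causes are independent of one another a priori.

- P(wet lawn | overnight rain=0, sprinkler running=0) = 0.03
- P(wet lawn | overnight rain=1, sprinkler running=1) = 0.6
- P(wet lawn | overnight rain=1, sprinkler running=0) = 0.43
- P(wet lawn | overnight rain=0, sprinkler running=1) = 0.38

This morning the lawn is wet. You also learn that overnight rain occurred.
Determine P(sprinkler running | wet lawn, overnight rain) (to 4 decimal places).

P(wet lawn | overnight rain) = 0.43·0.52 + 0.6·0.48 = 0.223600 + 0.288000 = 0.511600
Of this, 0.288000 comes from 0.6·0.48 (the sprinkler running=true cases).
P(sprinkler running | wet lawn, overnight rain) = 0.288000 / 0.511600 ≈ 0.5629

P(sprinkler running | wet lawn, overnight rain) ≈ 0.5629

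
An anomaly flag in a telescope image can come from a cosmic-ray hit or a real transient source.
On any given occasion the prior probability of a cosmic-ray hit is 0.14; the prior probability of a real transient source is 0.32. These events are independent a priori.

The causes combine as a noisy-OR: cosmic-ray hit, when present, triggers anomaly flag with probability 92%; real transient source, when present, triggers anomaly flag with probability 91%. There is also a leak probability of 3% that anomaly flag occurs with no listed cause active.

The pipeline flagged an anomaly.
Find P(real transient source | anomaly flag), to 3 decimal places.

P(real transient source | anomaly flag) ≈ 0.737

Under noisy-OR, P(anomaly flag | causes) = 1 − (1−0.03)·∏(1−qᵢ) over the active causes.
P(anomaly flag) = 0.03·0.86·0.68 + 0.9127·0.86·0.32 + 0.9224·0.14·0.68 + 0.993016·0.14·0.32 = 0.017544 + 0.251175 + 0.087812 + 0.044487 = 0.401018
The real transient source-present share is 0.251175 + 0.044487 = 0.295662.
Hence the posterior is 0.295662/0.401018 ≈ 0.737.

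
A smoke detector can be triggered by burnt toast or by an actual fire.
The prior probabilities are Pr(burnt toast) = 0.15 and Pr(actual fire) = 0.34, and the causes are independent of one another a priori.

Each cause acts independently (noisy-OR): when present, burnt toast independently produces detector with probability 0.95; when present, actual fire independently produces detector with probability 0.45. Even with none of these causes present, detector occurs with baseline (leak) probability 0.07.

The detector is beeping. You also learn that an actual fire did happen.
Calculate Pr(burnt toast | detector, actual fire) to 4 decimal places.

Pr(burnt toast | detector, actual fire) ≈ 0.2604

Under noisy-OR, P(detector | causes) = 1 − (1−0.07)·∏(1−qᵢ) over the active causes.
P(detector | actual fire) = 0.4885*0.85 + 0.974425*0.15 = 0.415225 + 0.146164 = 0.561389
Restricting to configurations with burnt toast present: 0.974425*0.15 = 0.146164.
So P(burnt toast | detector, actual fire) = 0.146164/0.561389 ≈ 0.2604.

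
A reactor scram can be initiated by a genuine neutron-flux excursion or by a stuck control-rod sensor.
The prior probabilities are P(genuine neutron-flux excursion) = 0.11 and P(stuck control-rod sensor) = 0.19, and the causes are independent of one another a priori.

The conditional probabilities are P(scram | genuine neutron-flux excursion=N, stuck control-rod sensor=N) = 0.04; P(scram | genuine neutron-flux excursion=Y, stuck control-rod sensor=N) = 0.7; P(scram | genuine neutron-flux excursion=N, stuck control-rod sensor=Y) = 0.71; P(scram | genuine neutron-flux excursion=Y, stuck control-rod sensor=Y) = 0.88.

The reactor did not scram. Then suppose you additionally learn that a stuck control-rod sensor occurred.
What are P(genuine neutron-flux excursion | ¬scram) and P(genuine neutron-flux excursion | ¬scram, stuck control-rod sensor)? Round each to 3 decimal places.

P(genuine neutron-flux excursion | ¬scram) ≈ 0.038; P(genuine neutron-flux excursion | ¬scram, stuck control-rod sensor) ≈ 0.049

Enumerate the 4 (genuine neutron-flux excursion, stuck control-rod sensor) configurations and weight by the priors:
  P(¬scram) = 0.96×0.89×0.81 + 0.29×0.89×0.19 + 0.3×0.11×0.81 + 0.12×0.11×0.19
        = 0.692064 + 0.049039 + 0.026730 + 0.002508 = 0.770341
Configurations with genuine neutron-flux excursion contribute 0.029238, so
  P(genuine neutron-flux excursion | ¬scram) = 0.029238 / 0.770341 ≈ 0.038

With the extra evidence:
P(¬scram | stuck control-rod sensor) = 0.29·0.89 + 0.12·0.11 = 0.258100 + 0.013200 = 0.271300
Of this, 0.013200 comes from 0.12·0.11 (the genuine neutron-flux excursion=true cases).
So P(genuine neutron-flux excursion | ¬scram, stuck control-rod sensor) = 0.013200/0.271300 ≈ 0.049.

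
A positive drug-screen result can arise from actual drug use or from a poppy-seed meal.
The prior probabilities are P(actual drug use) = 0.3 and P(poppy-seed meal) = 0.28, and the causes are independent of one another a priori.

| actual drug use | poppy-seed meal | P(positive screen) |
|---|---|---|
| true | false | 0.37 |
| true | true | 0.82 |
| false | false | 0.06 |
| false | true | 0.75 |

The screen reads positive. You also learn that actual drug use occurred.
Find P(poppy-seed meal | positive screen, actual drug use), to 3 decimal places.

By total probability over both values of poppy-seed meal:
  P(positive screen | actual drug use) = 0.37×0.72 + 0.82×0.28
        = 0.266400 + 0.229600 = 0.496000
Keeping only the poppy-seed meal-present terms gives 0.229600, so
  P(poppy-seed meal | positive screen, actual drug use) = 0.229600 / 0.496000 ≈ 0.463

P(poppy-seed meal | positive screen, actual drug use) ≈ 0.463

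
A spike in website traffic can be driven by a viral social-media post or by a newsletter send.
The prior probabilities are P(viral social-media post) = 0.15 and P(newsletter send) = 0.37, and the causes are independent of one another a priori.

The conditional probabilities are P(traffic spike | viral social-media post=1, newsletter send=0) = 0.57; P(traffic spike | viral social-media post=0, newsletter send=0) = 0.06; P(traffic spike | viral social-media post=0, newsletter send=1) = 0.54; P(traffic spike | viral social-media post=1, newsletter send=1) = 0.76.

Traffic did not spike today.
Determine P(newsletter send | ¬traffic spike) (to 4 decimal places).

Weight on newsletter send=true, given the evidence: 0.144670 + 0.013320 = 0.157990
Denominator P(¬traffic spike): 0.94*0.85*0.63 + 0.46*0.85*0.37 + 0.43*0.15*0.63 + 0.24*0.15*0.37 = 0.701995
Posterior = 0.157990 / 0.701995 ≈ 0.2251

P(newsletter send | ¬traffic spike) ≈ 0.2251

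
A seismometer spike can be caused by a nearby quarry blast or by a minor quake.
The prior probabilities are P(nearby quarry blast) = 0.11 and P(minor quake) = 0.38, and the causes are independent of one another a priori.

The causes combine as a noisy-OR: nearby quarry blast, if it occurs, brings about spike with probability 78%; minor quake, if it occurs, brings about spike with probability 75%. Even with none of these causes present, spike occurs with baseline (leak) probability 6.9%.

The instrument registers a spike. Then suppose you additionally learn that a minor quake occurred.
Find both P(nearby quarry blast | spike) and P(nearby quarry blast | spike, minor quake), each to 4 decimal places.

P(nearby quarry blast | spike) ≈ 0.2399; P(nearby quarry blast | spike, minor quake) ≈ 0.1326

Under noisy-OR, P(spike | causes) = 1 − (1−0.069)·∏(1−qᵢ) over the active causes.
For the numerator, keep only nearby quarry blast=true terms: 0.054231 + 0.039660 = 0.093891
Denominator P(spike): 0.069*0.89*0.62 + 0.76725*0.89*0.38 + 0.79518*0.11*0.62 + 0.948795*0.11*0.38 = 0.391449
Posterior = 0.093891 / 0.391449 ≈ 0.2399

With the extra evidence:
By total probability over both values of nearby quarry blast:
  P(spike | minor quake) = 0.76725*0.89 + 0.948795*0.11
        = 0.682852 + 0.104367 = 0.787219
Keeping only the nearby quarry blast-present terms gives 0.104367, so
  P(nearby quarry blast | spike, minor quake) = 0.104367 / 0.787219 ≈ 0.1326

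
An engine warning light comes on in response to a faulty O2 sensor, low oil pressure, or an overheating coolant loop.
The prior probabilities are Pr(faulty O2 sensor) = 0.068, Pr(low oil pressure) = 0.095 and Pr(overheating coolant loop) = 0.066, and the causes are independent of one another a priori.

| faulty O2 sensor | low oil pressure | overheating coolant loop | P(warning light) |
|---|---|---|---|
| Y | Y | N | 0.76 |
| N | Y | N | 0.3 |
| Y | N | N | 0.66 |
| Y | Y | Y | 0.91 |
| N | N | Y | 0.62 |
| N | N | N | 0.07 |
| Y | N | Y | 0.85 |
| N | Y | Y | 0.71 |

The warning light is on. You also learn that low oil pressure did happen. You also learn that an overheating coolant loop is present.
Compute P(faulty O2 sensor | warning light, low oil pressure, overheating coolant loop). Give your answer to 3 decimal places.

P(faulty O2 sensor | warning light, low oil pressure, overheating coolant loop) ≈ 0.086

For the numerator, keep only faulty O2 sensor=true terms: 0.91×0.068 = 0.061880
Normalizer over all consistent configurations: 0.71×0.932 + 0.91×0.068 = 0.723600
Posterior = 0.061880 / 0.723600 ≈ 0.086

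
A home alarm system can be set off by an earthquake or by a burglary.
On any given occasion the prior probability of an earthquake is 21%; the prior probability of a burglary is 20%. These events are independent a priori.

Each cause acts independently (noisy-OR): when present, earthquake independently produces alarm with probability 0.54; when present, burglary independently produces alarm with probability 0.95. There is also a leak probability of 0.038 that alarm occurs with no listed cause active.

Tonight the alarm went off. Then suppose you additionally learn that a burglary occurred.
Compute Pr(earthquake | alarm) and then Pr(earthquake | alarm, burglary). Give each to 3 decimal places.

Pr(earthquake | alarm) ≈ 0.436; Pr(earthquake | alarm, burglary) ≈ 0.215

Under noisy-OR, P(alarm | causes) = 1 − (1−0.038)·∏(1−qᵢ) over the active causes.
Weight on earthquake=true, given the evidence: 0.093657 + 0.041071 = 0.134728
Denominator P(alarm): 0.038×0.79×0.8 + 0.9519×0.79×0.2 + 0.55748×0.21×0.8 + 0.977874×0.21×0.2 = 0.309144
Posterior = 0.134728 / 0.309144 ≈ 0.436

With the extra evidence:
Sum P(alarm|·) weighted by the priors over both values of earthquake:
  P(alarm | burglary) = 0.9519*0.79 + 0.977874*0.21
        = 0.752001 + 0.205354 = 0.957355
Keeping only the earthquake-present terms gives 0.205354, so
  P(earthquake | alarm, burglary) = 0.205354 / 0.957355 ≈ 0.215
— burglary explains away the evidence for earthquake.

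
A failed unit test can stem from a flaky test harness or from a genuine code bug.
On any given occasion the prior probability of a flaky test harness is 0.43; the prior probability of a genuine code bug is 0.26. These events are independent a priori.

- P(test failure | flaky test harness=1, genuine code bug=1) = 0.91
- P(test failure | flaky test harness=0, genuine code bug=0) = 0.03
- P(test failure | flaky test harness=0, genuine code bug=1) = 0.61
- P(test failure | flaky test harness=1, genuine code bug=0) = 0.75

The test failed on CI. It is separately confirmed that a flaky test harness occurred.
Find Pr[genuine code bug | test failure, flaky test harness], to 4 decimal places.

P(test failure | flaky test harness) = 0.75*0.74 + 0.91*0.26 = 0.555000 + 0.236600 = 0.791600
The genuine code bug-present share is 0.91*0.26 = 0.236600.
P(genuine code bug | test failure, flaky test harness) = 0.236600 / 0.791600 ≈ 0.2989

Pr[genuine code bug | test failure, flaky test harness] ≈ 0.2989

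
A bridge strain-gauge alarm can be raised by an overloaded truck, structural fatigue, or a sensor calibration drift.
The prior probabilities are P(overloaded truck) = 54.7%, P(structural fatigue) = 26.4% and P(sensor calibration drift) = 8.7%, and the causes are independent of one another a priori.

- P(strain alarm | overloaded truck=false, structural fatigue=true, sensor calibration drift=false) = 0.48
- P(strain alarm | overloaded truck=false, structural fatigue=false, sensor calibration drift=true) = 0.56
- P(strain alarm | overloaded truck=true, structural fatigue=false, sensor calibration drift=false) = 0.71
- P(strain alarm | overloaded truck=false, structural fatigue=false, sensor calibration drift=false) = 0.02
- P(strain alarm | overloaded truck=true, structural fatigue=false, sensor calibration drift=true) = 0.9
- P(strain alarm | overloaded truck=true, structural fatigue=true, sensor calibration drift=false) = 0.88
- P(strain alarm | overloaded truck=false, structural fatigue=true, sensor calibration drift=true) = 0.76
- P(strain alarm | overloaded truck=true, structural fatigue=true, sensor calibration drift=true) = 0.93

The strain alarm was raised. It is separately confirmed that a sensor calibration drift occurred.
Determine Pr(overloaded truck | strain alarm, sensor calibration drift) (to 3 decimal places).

Weight on overloaded truck=true, given the evidence: 0.362333 + 0.134299 = 0.496632
Normalizer over all consistent configurations: 0.56×0.453×0.736 + 0.76×0.453×0.264 + 0.9×0.547×0.736 + 0.93×0.547×0.264 = 0.774230
P(overloaded truck | strain alarm, sensor calibration drift) = 0.496632/0.774230 ≈ 0.641

Pr(overloaded truck | strain alarm, sensor calibration drift) ≈ 0.641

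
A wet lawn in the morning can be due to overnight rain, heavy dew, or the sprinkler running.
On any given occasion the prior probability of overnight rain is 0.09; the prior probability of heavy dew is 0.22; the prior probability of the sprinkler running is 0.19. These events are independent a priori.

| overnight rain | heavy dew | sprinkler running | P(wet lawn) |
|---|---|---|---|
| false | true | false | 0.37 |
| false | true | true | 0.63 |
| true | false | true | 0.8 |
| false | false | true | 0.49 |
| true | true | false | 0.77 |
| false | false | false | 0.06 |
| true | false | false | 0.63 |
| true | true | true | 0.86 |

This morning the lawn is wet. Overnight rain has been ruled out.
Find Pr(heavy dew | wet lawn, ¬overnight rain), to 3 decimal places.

By total probability over the 4 (heavy dew, sprinkler running) configurations:
  P(wet lawn | ¬overnight rain) = 0.06·0.78·0.81 + 0.49·0.78·0.19 + 0.37·0.22·0.81 + 0.63·0.22·0.19
        = 0.037908 + 0.072618 + 0.065934 + 0.026334 = 0.202794
Keeping only the heavy dew-present terms gives 0.092268, so
  P(heavy dew | wet lawn, ¬overnight rain) = 0.092268 / 0.202794 ≈ 0.455

Pr(heavy dew | wet lawn, ¬overnight rain) ≈ 0.455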